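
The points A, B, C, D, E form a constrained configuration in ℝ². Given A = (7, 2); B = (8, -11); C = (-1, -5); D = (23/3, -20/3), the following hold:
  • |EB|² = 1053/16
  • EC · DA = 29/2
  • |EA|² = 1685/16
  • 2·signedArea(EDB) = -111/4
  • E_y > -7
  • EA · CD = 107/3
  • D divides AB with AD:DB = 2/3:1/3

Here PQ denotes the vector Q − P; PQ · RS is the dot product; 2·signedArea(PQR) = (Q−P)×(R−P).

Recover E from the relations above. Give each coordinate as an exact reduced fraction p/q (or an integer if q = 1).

1. E_x = 5/4  [2·signedArea(EDB) = -111/4 ∩ EA · CD = 107/3]
2. E_y = -13/2  [2·signedArea(EDB) = -111/4 ∩ EA · CD = 107/3]
   → E = (5/4, -13/2)

E = (5/4, -13/2)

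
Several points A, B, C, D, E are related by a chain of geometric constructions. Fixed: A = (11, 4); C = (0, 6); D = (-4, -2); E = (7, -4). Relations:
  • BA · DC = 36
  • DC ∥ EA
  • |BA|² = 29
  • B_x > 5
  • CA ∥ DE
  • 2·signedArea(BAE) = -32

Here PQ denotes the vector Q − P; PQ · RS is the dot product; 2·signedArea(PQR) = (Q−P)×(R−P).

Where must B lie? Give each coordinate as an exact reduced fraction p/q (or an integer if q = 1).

1. B_x = 6  [BA · DC = 36 ∩ 2·signedArea(BAE) = -32]
2. B_y = 2  [BA · DC = 36 ∩ 2·signedArea(BAE) = -32]
   → B = (6, 2)

B = (6, 2)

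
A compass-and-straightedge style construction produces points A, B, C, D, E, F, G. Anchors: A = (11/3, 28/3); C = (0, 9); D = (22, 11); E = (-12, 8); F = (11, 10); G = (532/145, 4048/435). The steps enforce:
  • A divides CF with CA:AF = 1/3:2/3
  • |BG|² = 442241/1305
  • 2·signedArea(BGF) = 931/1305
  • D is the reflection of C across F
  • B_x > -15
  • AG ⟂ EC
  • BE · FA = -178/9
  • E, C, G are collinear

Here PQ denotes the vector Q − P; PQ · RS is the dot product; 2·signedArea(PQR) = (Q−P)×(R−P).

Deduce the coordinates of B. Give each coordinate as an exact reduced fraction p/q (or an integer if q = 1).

B = (-44/3, 23/3)

1. B_x = -44/3  [BE · FA = -178/9 ∩ 2·signedArea(BGF) = 931/1305]
2. B_y = 23/3  [BE · FA = -178/9 ∩ 2·signedArea(BGF) = 931/1305]
   → B = (-44/3, 23/3)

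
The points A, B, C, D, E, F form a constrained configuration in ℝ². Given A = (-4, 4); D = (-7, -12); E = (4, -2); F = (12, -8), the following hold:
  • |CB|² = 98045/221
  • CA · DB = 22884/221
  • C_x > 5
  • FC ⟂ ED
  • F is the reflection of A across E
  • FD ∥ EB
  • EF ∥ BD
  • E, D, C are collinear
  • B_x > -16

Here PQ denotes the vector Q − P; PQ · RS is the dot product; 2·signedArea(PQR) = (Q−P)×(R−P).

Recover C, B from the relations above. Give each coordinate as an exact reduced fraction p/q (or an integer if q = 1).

1. C_x = 1192/221  [E, D, C are collinear ∩ FC ⟂ ED]
2. C_y = -162/221  [E, D, C are collinear ∩ FC ⟂ ED]
   → C = (1192/221, -162/221)
3. B_x = -15  [EF ∥ BD ∩ FD ∥ EB]
4. B_y = -6  [EF ∥ BD ∩ FD ∥ EB]
   → B = (-15, -6)

B = (-15, -6)
C = (1192/221, -162/221)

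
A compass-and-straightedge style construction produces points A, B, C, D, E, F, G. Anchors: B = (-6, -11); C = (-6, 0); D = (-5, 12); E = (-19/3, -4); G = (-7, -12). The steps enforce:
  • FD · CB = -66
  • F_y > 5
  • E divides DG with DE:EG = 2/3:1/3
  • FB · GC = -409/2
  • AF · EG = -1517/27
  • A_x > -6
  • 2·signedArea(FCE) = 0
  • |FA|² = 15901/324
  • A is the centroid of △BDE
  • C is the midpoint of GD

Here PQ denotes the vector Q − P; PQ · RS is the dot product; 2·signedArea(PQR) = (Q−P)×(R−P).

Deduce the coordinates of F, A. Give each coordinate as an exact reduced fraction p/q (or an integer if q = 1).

1. F_x = -11/2  [2·signedArea(FCE) = 0 ∩ FD · CB = -66]
2. F_y = 6  [2·signedArea(FCE) = 0 ∩ FD · CB = -66]
   → F = (-11/2, 6)
3. A_x = -52/9  [A is the centroid of △BDE]
4. A_y = -1  [A is the centroid of △BDE]
   → A = (-52/9, -1)

A = (-52/9, -1)
F = (-11/2, 6)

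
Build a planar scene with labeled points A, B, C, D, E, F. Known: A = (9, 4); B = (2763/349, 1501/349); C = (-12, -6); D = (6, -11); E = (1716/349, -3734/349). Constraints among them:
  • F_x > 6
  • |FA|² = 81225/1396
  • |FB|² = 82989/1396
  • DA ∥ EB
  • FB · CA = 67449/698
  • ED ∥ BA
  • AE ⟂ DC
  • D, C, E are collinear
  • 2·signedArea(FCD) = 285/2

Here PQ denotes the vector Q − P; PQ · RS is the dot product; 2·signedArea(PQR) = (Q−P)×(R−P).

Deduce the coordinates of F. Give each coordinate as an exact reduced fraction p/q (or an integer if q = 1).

1. F_x = 4857/698  [2·signedArea(FCD) = 285/2 ∩ FB · CA = 67449/698]
2. F_y = -1169/349  [2·signedArea(FCD) = 285/2 ∩ FB · CA = 67449/698]
   → F = (4857/698, -1169/349)

F = (4857/698, -1169/349)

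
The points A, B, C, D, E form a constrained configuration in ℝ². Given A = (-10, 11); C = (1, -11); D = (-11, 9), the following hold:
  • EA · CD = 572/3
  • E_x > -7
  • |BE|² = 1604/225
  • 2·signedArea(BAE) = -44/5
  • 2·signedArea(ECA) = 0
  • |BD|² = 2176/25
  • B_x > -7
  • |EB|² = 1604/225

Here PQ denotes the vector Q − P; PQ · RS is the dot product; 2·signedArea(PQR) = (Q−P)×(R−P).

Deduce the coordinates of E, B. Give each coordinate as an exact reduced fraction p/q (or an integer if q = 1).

1. E_x = -19/3  [2·signedArea(ECA) = 0 ∩ EA · CD = 572/3]
2. E_y = 11/3  [2·signedArea(ECA) = 0 ∩ EA · CD = 572/3]
   → E = (-19/3, 11/3)
3. B_x = -31/5  [line 22/3·x + 11/3·y + 209/5 = 0 ∩ |EB|² = 1604/225]
4. B_y = 1  [line 22/3·x + 11/3·y + 209/5 = 0 ∩ |EB|² = 1604/225]
   → B = (-31/5, 1)

B = (-31/5, 1)
E = (-19/3, 11/3)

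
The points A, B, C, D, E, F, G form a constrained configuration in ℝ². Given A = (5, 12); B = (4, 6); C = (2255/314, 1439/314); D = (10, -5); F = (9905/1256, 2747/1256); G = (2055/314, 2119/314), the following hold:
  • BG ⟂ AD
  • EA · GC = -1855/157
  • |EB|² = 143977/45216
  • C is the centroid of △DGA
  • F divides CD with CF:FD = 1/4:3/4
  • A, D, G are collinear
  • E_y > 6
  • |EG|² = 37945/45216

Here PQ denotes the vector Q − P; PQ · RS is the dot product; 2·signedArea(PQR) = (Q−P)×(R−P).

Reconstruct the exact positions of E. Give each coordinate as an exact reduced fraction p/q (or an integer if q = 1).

E = (21209/3768, 25355/3768)

1. E_x = 21209/3768  [line -100/157·x + 340/157·y + -1725/157 = 0 ∩ |EB|² = 143977/45216]
2. E_y = 25355/3768  [line -100/157·x + 340/157·y + -1725/157 = 0 ∩ |EB|² = 143977/45216]
   → E = (21209/3768, 25355/3768)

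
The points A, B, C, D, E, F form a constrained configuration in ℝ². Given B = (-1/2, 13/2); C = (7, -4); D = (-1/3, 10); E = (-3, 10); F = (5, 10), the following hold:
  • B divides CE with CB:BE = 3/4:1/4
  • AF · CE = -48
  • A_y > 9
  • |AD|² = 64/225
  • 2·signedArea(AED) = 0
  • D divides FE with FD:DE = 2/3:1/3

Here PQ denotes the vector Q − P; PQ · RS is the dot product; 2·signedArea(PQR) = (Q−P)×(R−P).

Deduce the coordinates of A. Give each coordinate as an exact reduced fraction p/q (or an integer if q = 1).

1. A_x = 1/5  [2·signedArea(AED) = 0 ∩ AF · CE = -48]
2. A_y = 10  [2·signedArea(AED) = 0 ∩ AF · CE = -48]
   → A = (1/5, 10)

A = (1/5, 10)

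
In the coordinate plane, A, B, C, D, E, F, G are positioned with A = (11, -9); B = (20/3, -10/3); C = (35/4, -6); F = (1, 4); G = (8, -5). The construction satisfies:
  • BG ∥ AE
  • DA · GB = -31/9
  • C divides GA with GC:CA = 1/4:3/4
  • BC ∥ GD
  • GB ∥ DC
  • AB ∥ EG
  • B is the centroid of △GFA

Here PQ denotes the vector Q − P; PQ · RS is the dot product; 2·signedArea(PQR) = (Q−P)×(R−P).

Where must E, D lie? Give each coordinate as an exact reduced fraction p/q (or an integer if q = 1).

1. E_x = 37/3  [AB ∥ EG ∩ BG ∥ AE]
2. E_y = -32/3  [AB ∥ EG ∩ BG ∥ AE]
   → E = (37/3, -32/3)
3. D_x = 121/12  [GB ∥ DC ∩ BC ∥ GD]
4. D_y = -23/3  [GB ∥ DC ∩ BC ∥ GD]
   → D = (121/12, -23/3)

D = (121/12, -23/3)
E = (37/3, -32/3)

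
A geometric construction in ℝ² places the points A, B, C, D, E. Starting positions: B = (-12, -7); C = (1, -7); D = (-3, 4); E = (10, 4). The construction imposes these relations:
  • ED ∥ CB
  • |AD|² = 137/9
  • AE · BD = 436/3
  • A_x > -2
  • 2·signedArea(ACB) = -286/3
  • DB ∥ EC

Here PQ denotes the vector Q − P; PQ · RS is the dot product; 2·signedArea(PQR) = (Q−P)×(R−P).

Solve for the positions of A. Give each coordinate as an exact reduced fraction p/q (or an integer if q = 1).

1. A_x = -5/3  [AE · BD = 436/3 ∩ 2·signedArea(ACB) = -286/3]
2. A_y = 1/3  [AE · BD = 436/3 ∩ 2·signedArea(ACB) = -286/3]
   → A = (-5/3, 1/3)

A = (-5/3, 1/3)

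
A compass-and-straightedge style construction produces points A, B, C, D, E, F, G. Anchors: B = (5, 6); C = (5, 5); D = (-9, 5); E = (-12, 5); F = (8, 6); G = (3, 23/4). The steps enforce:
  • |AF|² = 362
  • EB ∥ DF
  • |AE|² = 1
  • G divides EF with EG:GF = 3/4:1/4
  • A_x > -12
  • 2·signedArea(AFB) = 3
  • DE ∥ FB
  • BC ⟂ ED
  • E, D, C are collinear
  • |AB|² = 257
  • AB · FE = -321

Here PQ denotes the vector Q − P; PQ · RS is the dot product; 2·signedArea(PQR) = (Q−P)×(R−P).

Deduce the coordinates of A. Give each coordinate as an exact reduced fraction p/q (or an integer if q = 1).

1. A_x = -11  [AB · FE = -321 ∩ 2·signedArea(AFB) = 3]
2. A_y = 5  [AB · FE = -321 ∩ 2·signedArea(AFB) = 3]
   → A = (-11, 5)

A = (-11, 5)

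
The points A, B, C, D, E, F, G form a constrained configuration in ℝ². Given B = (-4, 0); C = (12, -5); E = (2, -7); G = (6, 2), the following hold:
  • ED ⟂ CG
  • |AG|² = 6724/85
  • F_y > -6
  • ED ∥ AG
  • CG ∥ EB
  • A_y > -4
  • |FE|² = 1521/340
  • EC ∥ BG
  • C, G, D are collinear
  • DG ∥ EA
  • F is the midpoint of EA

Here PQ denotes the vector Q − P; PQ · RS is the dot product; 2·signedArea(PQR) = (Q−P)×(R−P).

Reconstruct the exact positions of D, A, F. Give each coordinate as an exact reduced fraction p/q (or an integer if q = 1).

1. D_x = 744/85  [C, G, D are collinear ∩ ED ⟂ CG]
2. D_y = -103/85  [C, G, D are collinear ∩ ED ⟂ CG]
   → D = (744/85, -103/85)
3. A_x = -64/85  [ED ∥ AG ∩ DG ∥ EA]
4. A_y = -322/85  [ED ∥ AG ∩ DG ∥ EA]
   → A = (-64/85, -322/85)
5. F_x = 53/85  [F is the midpoint of EA]
6. F_y = -917/170  [F is the midpoint of EA]
   → F = (53/85, -917/170)

A = (-64/85, -322/85)
D = (744/85, -103/85)
F = (53/85, -917/170)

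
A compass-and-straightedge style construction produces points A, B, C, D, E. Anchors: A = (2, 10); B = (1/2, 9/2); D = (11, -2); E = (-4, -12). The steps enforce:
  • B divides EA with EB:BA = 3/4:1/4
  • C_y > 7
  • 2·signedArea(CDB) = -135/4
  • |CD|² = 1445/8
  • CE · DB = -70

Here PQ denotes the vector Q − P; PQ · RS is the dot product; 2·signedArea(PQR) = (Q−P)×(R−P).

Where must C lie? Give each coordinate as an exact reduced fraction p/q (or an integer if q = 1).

1. C_x = 5/4  [2·signedArea(CDB) = -135/4 ∩ CE · DB = -70]
2. C_y = 29/4  [2·signedArea(CDB) = -135/4 ∩ CE · DB = -70]
   → C = (5/4, 29/4)

C = (5/4, 29/4)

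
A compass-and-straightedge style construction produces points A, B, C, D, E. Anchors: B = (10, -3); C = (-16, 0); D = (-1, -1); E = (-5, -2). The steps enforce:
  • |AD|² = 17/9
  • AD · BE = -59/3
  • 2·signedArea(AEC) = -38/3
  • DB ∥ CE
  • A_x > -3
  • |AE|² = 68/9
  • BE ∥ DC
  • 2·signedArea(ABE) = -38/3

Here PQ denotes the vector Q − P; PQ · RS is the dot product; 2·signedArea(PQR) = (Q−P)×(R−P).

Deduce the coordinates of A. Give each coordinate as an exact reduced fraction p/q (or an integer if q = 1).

A = (-7/3, -4/3)

1. A_x = -7/3  [2·signedArea(AEC) = -38/3 ∩ 2·signedArea(ABE) = -38/3]
2. A_y = -4/3  [2·signedArea(AEC) = -38/3 ∩ 2·signedArea(ABE) = -38/3]
   → A = (-7/3, -4/3)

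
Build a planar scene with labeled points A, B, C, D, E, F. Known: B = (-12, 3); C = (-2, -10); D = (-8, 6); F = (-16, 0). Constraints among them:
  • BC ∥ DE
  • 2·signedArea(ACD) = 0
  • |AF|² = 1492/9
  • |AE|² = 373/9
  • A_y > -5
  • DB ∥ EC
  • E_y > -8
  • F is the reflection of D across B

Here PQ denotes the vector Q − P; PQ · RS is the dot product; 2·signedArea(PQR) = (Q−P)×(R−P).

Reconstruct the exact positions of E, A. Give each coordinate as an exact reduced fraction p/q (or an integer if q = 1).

A = (-4, -14/3)
E = (2, -7)

1. E_x = 2  [DB ∥ EC ∩ BC ∥ DE]
2. E_y = -7  [DB ∥ EC ∩ BC ∥ DE]
   → E = (2, -7)
3. A_x = -4  [line -16·x + -6·y + -92 = 0 ∩ |AE|² = 373/9]
4. A_y = -14/3  [line -16·x + -6·y + -92 = 0 ∩ |AE|² = 373/9]
   → A = (-4, -14/3)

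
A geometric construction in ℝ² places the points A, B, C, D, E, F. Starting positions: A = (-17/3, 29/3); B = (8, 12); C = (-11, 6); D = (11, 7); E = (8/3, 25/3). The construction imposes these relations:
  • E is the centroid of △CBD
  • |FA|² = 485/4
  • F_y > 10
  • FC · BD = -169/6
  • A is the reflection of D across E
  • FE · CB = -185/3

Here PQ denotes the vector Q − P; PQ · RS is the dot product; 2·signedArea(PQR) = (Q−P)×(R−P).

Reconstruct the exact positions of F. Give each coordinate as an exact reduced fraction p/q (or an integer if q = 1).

1. F_x = 16/3  [FE · CB = -185/3 ∩ FC · BD = -169/6]
2. F_y = 61/6  [FE · CB = -185/3 ∩ FC · BD = -169/6]
   → F = (16/3, 61/6)

F = (16/3, 61/6)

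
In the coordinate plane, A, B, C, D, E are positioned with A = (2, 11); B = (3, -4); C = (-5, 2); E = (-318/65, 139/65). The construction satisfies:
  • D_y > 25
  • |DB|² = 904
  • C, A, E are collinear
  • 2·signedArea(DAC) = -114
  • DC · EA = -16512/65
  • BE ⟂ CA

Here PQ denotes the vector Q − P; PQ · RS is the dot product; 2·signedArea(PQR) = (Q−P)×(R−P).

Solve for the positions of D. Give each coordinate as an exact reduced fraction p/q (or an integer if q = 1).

D = (1, 26)

1. D_x = 1  [DC · EA = -16512/65 ∩ 2·signedArea(DAC) = -114]
2. D_y = 26  [DC · EA = -16512/65 ∩ 2·signedArea(DAC) = -114]
   → D = (1, 26)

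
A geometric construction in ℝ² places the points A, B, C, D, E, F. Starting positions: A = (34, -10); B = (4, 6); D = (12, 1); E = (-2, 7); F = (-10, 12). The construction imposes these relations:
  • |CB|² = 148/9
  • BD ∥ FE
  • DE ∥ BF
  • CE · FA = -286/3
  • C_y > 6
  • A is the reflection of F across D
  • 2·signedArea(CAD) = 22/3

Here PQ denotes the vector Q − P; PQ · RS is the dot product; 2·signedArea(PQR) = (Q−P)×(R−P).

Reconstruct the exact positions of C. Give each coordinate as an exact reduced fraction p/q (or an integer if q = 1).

C = (0, 20/3)

1. C_x = 0  [2·signedArea(CAD) = 22/3 ∩ CE · FA = -286/3]
2. C_y = 20/3  [2·signedArea(CAD) = 22/3 ∩ CE · FA = -286/3]
   → C = (0, 20/3)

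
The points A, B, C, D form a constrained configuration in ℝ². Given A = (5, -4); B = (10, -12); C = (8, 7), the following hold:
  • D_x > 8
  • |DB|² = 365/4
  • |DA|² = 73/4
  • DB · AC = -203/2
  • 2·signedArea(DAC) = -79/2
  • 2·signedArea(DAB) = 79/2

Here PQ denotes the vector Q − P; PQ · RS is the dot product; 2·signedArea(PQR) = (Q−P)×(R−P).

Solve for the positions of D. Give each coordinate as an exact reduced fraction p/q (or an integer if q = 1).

1. D_x = 9  [2·signedArea(DAC) = -79/2 ∩ 2·signedArea(DAB) = 79/2]
2. D_y = -5/2  [2·signedArea(DAC) = -79/2 ∩ 2·signedArea(DAB) = 79/2]
   → D = (9, -5/2)

D = (9, -5/2)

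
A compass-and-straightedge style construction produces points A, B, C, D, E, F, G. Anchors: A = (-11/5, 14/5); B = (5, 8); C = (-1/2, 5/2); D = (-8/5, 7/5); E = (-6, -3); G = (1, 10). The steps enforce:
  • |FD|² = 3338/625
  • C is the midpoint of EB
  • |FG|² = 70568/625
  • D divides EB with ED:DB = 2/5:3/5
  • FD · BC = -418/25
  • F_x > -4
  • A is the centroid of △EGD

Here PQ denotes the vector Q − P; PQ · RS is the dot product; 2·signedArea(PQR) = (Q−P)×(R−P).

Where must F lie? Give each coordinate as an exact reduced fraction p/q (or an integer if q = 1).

F = (-93/25, 12/25)

1. F_x = -93/25  [line 11/2·x + 11/2·y + 891/50 = 0 ∩ |FG|² = 70568/625]
2. F_y = 12/25  [line 11/2·x + 11/2·y + 891/50 = 0 ∩ |FG|² = 70568/625]
   → F = (-93/25, 12/25)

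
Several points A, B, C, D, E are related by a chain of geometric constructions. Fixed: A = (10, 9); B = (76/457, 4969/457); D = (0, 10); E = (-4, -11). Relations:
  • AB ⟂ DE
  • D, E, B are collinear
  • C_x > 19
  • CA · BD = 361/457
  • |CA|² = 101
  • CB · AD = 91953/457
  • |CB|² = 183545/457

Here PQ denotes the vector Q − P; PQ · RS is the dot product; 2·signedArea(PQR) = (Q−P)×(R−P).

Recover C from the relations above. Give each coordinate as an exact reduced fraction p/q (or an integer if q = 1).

1. C_x = 20  [CB · AD = 91953/457 ∩ CA · BD = 361/457]
2. C_y = 8  [CB · AD = 91953/457 ∩ CA · BD = 361/457]
   → C = (20, 8)

C = (20, 8)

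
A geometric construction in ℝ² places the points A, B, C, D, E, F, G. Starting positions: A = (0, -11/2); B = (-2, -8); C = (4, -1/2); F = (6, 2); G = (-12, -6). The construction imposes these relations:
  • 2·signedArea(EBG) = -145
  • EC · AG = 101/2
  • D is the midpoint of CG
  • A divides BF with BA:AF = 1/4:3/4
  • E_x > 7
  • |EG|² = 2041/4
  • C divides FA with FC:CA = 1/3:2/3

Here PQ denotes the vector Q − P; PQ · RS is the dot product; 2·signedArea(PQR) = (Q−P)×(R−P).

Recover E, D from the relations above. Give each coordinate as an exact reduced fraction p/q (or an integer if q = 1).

1. E_x = 8  [2·signedArea(EBG) = -145 ∩ EC · AG = 101/2]
2. E_y = 9/2  [2·signedArea(EBG) = -145 ∩ EC · AG = 101/2]
   → E = (8, 9/2)
3. D_x = -4  [D is the midpoint of CG]
4. D_y = -13/4  [D is the midpoint of CG]
   → D = (-4, -13/4)

D = (-4, -13/4)
E = (8, 9/2)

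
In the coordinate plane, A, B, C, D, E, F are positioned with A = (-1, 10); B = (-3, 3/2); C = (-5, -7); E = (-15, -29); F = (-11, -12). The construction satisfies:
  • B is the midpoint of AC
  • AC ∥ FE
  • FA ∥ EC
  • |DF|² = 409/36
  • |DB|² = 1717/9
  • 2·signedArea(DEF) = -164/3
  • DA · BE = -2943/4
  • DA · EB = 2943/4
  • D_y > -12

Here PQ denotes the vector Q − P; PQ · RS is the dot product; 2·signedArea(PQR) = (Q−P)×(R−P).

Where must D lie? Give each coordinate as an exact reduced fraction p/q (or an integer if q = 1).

D = (-23/3, -23/2)

1. D_x = -23/3  [DA · EB = 2943/4 ∩ 2·signedArea(DEF) = -164/3]
2. D_y = -23/2  [DA · EB = 2943/4 ∩ 2·signedArea(DEF) = -164/3]
   → D = (-23/3, -23/2)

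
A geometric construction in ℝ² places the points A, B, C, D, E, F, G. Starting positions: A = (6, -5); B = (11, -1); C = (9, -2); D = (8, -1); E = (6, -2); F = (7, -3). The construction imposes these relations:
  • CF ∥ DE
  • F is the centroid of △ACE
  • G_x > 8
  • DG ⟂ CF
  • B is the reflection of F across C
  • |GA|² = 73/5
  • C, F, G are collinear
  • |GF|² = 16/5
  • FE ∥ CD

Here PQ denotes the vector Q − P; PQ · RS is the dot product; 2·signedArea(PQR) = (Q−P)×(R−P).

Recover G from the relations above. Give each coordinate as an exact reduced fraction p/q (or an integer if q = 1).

1. G_x = 43/5  [C, F, G are collinear ∩ DG ⟂ CF]
2. G_y = -11/5  [C, F, G are collinear ∩ DG ⟂ CF]
   → G = (43/5, -11/5)

G = (43/5, -11/5)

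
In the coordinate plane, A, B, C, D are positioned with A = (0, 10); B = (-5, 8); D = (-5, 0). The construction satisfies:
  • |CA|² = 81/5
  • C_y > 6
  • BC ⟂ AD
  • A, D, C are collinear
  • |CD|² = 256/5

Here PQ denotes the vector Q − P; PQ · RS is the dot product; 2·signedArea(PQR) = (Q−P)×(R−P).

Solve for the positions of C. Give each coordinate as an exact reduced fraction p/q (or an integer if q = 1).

1. C_x = -9/5  [A, D, C are collinear ∩ BC ⟂ AD]
2. C_y = 32/5  [A, D, C are collinear ∩ BC ⟂ AD]
   → C = (-9/5, 32/5)

C = (-9/5, 32/5)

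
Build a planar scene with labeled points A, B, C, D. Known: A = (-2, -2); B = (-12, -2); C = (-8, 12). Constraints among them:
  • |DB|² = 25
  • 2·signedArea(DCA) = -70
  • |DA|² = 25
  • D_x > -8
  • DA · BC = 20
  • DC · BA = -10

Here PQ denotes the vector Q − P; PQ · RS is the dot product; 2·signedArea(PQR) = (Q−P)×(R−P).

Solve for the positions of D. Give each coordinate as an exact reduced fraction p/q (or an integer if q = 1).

1. D_x = -7  [DC · BA = -10 ∩ DA · BC = 20]
2. D_y = -2  [DC · BA = -10 ∩ DA · BC = 20]
   → D = (-7, -2)

D = (-7, -2)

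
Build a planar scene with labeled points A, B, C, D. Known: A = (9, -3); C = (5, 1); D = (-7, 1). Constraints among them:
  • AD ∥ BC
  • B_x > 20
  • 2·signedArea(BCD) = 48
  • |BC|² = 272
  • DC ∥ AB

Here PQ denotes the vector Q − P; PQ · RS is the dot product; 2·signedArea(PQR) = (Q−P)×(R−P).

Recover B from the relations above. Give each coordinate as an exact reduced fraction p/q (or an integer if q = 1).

1. B_x = 21  [AD ∥ BC ∩ DC ∥ AB]
2. B_y = -3  [AD ∥ BC ∩ DC ∥ AB]
   → B = (21, -3)

B = (21, -3)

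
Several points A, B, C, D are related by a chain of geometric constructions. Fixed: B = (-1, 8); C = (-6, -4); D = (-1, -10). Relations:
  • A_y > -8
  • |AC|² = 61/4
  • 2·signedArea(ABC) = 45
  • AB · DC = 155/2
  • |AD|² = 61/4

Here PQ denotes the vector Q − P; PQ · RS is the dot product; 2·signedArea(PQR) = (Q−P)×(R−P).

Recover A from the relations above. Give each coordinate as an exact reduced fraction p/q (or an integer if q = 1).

A = (-7/2, -7)

1. A_x = -7/2  [2·signedArea(ABC) = 45 ∩ AB · DC = 155/2]
2. A_y = -7  [2·signedArea(ABC) = 45 ∩ AB · DC = 155/2]
   → A = (-7/2, -7)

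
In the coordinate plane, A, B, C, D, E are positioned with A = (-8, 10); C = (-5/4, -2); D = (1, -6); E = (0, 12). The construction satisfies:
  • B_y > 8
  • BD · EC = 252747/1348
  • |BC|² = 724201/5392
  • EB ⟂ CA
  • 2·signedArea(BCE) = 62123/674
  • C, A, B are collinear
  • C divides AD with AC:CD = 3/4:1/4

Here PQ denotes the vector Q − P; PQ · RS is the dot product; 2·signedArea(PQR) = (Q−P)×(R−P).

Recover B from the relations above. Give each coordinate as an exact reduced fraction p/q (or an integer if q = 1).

1. B_x = -2336/337  [C, A, B are collinear ∩ EB ⟂ CA]
2. B_y = 2730/337  [C, A, B are collinear ∩ EB ⟂ CA]
   → B = (-2336/337, 2730/337)

B = (-2336/337, 2730/337)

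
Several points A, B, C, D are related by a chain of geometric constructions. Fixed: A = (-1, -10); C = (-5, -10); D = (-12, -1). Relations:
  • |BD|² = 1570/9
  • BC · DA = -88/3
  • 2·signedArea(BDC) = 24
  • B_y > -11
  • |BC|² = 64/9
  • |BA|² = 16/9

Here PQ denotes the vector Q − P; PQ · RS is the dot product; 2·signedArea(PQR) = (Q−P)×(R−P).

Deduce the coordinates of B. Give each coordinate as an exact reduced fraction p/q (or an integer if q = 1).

1. B_x = -7/3  [2·signedArea(BDC) = 24 ∩ BC · DA = -88/3]
2. B_y = -10  [2·signedArea(BDC) = 24 ∩ BC · DA = -88/3]
   → B = (-7/3, -10)

B = (-7/3, -10)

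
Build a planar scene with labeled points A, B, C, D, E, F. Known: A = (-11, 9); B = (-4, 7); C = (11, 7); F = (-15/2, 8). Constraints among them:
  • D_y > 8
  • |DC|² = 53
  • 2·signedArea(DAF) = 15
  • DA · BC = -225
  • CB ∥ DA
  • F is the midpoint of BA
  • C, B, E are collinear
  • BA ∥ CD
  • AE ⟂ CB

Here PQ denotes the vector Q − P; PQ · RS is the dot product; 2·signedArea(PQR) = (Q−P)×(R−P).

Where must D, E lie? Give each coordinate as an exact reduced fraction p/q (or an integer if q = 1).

1. D_x = 4  [CB ∥ DA ∩ BA ∥ CD]
2. D_y = 9  [CB ∥ DA ∩ BA ∥ CD]
   → D = (4, 9)
3. E_x = -11  [C, B, E are collinear ∩ AE ⟂ CB]
4. E_y = 7  [C, B, E are collinear ∩ AE ⟂ CB]
   → E = (-11, 7)

D = (4, 9)
E = (-11, 7)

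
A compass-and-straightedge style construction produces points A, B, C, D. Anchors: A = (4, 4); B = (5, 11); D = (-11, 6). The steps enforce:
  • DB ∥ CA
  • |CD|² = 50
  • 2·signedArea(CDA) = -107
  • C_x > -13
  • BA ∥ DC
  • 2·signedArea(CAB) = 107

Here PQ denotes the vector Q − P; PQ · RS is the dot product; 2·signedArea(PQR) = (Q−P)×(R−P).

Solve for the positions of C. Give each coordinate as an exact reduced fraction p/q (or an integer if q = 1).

C = (-12, -1)

1. C_x = -12  [DB ∥ CA ∩ BA ∥ DC]
2. C_y = -1  [DB ∥ CA ∩ BA ∥ DC]
   → C = (-12, -1)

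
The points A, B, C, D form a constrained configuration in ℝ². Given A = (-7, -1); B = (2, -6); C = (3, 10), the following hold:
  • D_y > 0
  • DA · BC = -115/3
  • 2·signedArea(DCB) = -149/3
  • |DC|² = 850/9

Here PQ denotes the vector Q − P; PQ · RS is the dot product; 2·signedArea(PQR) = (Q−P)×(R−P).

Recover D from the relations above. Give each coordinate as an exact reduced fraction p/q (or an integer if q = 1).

1. D_x = -2/3  [DA · BC = -115/3 ∩ 2·signedArea(DCB) = -149/3]
2. D_y = 1  [DA · BC = -115/3 ∩ 2·signedArea(DCB) = -149/3]
   → D = (-2/3, 1)

D = (-2/3, 1)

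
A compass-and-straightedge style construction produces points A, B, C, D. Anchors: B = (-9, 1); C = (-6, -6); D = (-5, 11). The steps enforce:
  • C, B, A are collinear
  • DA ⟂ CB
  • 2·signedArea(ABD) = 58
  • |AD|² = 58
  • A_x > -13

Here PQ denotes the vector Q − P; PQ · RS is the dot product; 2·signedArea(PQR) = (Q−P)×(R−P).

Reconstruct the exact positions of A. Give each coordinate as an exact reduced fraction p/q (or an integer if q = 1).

A = (-12, 8)

1. A_x = -12  [C, B, A are collinear ∩ DA ⟂ CB]
2. A_y = 8  [C, B, A are collinear ∩ DA ⟂ CB]
   → A = (-12, 8)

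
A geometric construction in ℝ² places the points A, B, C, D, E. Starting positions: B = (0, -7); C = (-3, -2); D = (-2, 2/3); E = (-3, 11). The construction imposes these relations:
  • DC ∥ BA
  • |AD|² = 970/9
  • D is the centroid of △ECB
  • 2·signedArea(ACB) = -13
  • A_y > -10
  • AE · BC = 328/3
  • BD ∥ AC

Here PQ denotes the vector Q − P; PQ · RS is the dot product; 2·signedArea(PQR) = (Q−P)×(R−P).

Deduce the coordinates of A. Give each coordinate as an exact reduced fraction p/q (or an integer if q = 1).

A = (-1, -29/3)

1. A_x = -1  [BD ∥ AC ∩ DC ∥ BA]
2. A_y = -29/3  [BD ∥ AC ∩ DC ∥ BA]
   → A = (-1, -29/3)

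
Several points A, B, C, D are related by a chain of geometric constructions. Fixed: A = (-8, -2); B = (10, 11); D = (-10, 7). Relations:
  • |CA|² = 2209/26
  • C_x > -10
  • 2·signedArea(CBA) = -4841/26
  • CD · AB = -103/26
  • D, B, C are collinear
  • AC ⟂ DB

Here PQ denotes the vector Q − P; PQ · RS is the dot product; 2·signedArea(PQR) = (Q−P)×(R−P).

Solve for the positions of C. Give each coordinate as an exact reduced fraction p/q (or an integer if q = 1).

C = (-255/26, 183/26)

1. C_x = -255/26  [D, B, C are collinear ∩ AC ⟂ DB]
2. C_y = 183/26  [D, B, C are collinear ∩ AC ⟂ DB]
   → C = (-255/26, 183/26)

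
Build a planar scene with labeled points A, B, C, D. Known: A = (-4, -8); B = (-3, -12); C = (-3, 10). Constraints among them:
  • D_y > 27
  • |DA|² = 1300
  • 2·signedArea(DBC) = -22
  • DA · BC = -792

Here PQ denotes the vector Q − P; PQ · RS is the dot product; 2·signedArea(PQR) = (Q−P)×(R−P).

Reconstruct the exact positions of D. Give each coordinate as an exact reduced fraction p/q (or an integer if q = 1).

1. D_x = -2  [2·signedArea(DBC) = -22 ∩ DA · BC = -792]
2. D_y = 28  [2·signedArea(DBC) = -22 ∩ DA · BC = -792]
   → D = (-2, 28)

D = (-2, 28)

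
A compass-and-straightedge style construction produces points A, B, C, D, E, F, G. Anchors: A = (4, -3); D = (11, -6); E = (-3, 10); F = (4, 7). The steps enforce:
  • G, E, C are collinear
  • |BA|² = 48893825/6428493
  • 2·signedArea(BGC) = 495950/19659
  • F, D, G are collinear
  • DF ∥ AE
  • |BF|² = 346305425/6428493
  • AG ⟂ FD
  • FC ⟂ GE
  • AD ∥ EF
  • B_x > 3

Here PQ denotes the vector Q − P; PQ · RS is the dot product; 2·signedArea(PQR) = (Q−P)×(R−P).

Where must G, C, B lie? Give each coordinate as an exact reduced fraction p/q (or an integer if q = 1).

1. G_x = 891/109  [F, D, G are collinear ∩ AG ⟂ FD]
2. G_y = -82/109  [F, D, G are collinear ∩ AG ⟂ FD]
   → G = (891/109, -82/109)
3. C_x = 1523958/714277  [G, E, C are collinear ∩ FC ⟂ GE]
4. C_y = 3614464/714277  [G, E, C are collinear ∩ FC ⟂ GE]
   → C = (1523958/714277, 3614464/714277)
5. B_x = 7238174/2142831  [line -38090/6553·x + -39585/6553·y + 348790/19659 = 0 ∩ |BF|² = 346305425/6428493]
6. B_y = -671198/2142831  [line -38090/6553·x + -39585/6553·y + 348790/19659 = 0 ∩ |BF|² = 346305425/6428493]
   → B = (7238174/2142831, -671198/2142831)

B = (7238174/2142831, -671198/2142831)
C = (1523958/714277, 3614464/714277)
G = (891/109, -82/109)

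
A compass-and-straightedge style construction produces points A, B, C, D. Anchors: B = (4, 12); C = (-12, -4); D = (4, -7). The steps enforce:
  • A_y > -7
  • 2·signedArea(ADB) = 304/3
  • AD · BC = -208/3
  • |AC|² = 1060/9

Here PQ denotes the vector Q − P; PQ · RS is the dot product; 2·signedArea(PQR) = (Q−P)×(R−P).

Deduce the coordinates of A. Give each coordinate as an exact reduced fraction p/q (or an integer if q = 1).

1. A_x = -4/3  [AD · BC = -208/3 ∩ 2·signedArea(ADB) = 304/3]
2. A_y = -6  [AD · BC = -208/3 ∩ 2·signedArea(ADB) = 304/3]
   → A = (-4/3, -6)

A = (-4/3, -6)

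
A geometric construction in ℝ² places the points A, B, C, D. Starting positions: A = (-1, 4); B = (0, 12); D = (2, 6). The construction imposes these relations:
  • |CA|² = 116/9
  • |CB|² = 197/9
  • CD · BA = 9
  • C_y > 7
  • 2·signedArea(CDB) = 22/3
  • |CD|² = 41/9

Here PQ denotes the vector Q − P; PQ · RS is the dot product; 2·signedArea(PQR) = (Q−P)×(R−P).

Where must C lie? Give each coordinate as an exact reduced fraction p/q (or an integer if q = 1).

C = (1/3, 22/3)

1. C_x = 1/3  [2·signedArea(CDB) = 22/3 ∩ CD · BA = 9]
2. C_y = 22/3  [2·signedArea(CDB) = 22/3 ∩ CD · BA = 9]
   → C = (1/3, 22/3)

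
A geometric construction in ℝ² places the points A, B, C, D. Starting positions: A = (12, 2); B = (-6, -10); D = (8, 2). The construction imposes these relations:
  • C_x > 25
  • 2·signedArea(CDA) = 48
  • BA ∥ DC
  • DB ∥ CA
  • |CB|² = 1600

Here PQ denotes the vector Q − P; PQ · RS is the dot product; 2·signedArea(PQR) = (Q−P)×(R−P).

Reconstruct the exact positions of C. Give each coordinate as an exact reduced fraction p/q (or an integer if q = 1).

1. C_x = 26  [DB ∥ CA ∩ BA ∥ DC]
2. C_y = 14  [DB ∥ CA ∩ BA ∥ DC]
   → C = (26, 14)

C = (26, 14)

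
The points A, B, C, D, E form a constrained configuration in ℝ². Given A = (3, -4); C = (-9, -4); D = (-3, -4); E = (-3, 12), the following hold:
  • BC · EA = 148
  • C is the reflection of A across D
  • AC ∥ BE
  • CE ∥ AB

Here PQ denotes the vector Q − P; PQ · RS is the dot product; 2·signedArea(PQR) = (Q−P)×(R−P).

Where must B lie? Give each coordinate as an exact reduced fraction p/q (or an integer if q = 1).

B = (9, 12)

1. B_x = 9  [AC ∥ BE ∩ CE ∥ AB]
2. B_y = 12  [AC ∥ BE ∩ CE ∥ AB]
   → B = (9, 12)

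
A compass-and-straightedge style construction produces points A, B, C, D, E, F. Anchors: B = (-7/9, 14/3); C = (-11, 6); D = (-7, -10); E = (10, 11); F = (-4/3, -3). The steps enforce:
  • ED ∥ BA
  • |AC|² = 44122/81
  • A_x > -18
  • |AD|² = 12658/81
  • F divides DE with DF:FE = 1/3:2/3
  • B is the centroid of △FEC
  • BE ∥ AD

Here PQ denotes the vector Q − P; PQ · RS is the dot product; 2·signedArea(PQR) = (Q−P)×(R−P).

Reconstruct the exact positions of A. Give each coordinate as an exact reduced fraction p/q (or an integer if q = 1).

A = (-160/9, -49/3)

1. A_x = -160/9  [BE ∥ AD ∩ ED ∥ BA]
2. A_y = -49/3  [BE ∥ AD ∩ ED ∥ BA]
   → A = (-160/9, -49/3)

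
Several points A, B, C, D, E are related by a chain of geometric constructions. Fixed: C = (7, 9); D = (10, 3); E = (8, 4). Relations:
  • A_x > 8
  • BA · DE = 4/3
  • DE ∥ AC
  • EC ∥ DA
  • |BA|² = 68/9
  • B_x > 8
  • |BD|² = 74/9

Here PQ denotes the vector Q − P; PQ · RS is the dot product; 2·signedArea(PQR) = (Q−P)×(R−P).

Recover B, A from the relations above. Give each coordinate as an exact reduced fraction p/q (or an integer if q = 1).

A = (9, 8)
B = (25/3, 16/3)

1. A_x = 9  [DE ∥ AC ∩ EC ∥ DA]
2. A_y = 8  [DE ∥ AC ∩ EC ∥ DA]
   → A = (9, 8)
3. B_x = 25/3  [line 2·x + -1·y + -34/3 = 0 ∩ |BD|² = 74/9]
4. B_y = 16/3  [line 2·x + -1·y + -34/3 = 0 ∩ |BD|² = 74/9]
   → B = (25/3, 16/3)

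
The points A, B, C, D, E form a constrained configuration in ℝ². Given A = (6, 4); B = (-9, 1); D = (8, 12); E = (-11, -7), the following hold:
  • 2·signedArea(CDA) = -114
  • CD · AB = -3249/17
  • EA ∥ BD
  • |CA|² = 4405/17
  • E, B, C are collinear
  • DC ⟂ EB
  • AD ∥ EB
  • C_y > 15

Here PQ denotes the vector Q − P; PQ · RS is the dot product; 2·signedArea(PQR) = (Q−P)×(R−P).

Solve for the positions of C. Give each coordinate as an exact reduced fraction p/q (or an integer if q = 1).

1. C_x = -92/17  [E, B, C are collinear ∩ DC ⟂ EB]
2. C_y = 261/17  [E, B, C are collinear ∩ DC ⟂ EB]
   → C = (-92/17, 261/17)

C = (-92/17, 261/17)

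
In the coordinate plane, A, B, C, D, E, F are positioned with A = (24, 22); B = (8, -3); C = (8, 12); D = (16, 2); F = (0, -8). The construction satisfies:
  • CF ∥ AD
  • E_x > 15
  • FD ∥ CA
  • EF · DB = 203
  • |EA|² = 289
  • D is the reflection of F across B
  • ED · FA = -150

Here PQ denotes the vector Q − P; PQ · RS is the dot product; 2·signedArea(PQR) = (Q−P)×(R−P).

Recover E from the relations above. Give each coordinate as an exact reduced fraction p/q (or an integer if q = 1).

1. E_x = 16  [ED · FA = -150 ∩ EF · DB = 203]
2. E_y = 7  [ED · FA = -150 ∩ EF · DB = 203]
   → E = (16, 7)

E = (16, 7)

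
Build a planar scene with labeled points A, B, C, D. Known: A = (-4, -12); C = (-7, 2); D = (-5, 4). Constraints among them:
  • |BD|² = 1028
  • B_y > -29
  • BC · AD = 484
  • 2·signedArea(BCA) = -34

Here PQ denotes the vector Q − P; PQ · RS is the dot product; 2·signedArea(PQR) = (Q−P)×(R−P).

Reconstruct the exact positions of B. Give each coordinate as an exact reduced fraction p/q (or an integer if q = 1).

B = (-3, -28)

1. B_x = -3  [BC · AD = 484 ∩ 2·signedArea(BCA) = -34]
2. B_y = -28  [BC · AD = 484 ∩ 2·signedArea(BCA) = -34]
   → B = (-3, -28)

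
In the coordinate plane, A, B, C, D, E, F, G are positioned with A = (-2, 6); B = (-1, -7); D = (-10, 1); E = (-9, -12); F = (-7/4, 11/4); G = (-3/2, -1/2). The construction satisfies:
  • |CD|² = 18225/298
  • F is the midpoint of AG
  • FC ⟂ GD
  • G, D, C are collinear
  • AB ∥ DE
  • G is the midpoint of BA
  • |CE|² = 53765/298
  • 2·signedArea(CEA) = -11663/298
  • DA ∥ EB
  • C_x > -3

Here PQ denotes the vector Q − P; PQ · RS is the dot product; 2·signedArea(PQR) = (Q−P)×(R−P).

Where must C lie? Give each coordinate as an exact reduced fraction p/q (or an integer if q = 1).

C = (-685/298, -107/298)

1. C_x = -685/298  [G, D, C are collinear ∩ FC ⟂ GD]
2. C_y = -107/298  [G, D, C are collinear ∩ FC ⟂ GD]
   → C = (-685/298, -107/298)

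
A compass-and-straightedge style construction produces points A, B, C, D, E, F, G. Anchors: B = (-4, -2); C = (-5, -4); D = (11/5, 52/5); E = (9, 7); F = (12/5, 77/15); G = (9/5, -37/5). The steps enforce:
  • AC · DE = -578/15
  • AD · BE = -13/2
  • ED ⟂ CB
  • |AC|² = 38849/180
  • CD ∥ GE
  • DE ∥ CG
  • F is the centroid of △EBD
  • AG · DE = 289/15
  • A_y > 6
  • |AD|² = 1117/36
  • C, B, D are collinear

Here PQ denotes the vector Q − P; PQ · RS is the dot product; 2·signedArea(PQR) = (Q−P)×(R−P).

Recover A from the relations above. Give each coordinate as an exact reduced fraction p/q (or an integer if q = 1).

1. A_x = 57/10  [AD · BE = -13/2 ∩ AC · DE = -578/15]
2. A_y = 91/15  [AD · BE = -13/2 ∩ AC · DE = -578/15]
   → A = (57/10, 91/15)

A = (57/10, 91/15)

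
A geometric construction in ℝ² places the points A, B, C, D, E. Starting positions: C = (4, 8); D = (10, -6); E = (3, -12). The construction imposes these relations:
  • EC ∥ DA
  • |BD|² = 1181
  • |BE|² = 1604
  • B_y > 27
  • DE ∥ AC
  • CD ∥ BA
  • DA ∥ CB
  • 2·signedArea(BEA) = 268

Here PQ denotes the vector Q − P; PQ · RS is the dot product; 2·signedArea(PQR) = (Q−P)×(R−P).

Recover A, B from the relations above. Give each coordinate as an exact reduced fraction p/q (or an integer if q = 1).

A = (11, 14)
B = (5, 28)

1. A_x = 11  [DE ∥ AC ∩ EC ∥ DA]
2. A_y = 14  [DE ∥ AC ∩ EC ∥ DA]
   → A = (11, 14)
3. B_x = 5  [CD ∥ BA ∩ DA ∥ CB]
4. B_y = 28  [CD ∥ BA ∩ DA ∥ CB]
   → B = (5, 28)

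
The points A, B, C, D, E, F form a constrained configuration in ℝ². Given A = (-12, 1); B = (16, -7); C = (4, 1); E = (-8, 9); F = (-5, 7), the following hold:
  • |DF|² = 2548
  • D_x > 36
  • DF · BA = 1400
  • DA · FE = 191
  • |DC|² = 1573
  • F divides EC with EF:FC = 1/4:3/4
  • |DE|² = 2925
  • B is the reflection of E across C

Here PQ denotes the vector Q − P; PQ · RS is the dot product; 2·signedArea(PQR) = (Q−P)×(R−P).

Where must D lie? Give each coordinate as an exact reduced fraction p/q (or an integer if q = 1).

1. D_x = 37  [DA · FE = 191 ∩ DF · BA = 1400]
2. D_y = -21  [DA · FE = 191 ∩ DF · BA = 1400]
   → D = (37, -21)

D = (37, -21)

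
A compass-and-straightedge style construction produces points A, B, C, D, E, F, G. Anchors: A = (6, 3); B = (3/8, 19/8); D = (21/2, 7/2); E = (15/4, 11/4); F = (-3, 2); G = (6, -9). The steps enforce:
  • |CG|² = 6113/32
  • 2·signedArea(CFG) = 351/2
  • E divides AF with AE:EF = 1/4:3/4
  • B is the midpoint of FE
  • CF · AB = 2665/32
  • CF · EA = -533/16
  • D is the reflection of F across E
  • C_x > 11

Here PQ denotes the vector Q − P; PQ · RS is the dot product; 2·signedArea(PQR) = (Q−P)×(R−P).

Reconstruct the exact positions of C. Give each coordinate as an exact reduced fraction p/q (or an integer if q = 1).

1. C_x = 93/8  [CF · AB = 2665/32 ∩ 2·signedArea(CFG) = 351/2]
2. C_y = 29/8  [CF · AB = 2665/32 ∩ 2·signedArea(CFG) = 351/2]
   → C = (93/8, 29/8)

C = (93/8, 29/8)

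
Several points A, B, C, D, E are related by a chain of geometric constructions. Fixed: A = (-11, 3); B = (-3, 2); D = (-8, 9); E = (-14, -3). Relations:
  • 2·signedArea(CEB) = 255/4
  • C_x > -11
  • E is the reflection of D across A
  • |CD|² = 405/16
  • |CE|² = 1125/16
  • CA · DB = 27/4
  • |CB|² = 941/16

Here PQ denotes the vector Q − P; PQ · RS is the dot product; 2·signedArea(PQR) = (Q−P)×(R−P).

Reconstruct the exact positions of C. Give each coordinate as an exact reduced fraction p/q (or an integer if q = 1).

1. C_x = -41/4  [2·signedArea(CEB) = 255/4 ∩ CA · DB = 27/4]
2. C_y = 9/2  [2·signedArea(CEB) = 255/4 ∩ CA · DB = 27/4]
   → C = (-41/4, 9/2)

C = (-41/4, 9/2)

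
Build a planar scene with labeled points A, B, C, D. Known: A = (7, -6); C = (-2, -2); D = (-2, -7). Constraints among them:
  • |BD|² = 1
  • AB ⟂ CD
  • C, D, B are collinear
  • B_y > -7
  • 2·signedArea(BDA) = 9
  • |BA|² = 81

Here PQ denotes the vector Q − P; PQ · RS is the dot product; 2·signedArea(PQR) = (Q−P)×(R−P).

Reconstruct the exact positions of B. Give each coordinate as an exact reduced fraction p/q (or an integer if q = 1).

B = (-2, -6)

1. B_x = -2  [C, D, B are collinear ∩ AB ⟂ CD]
2. B_y = -6  [C, D, B are collinear ∩ AB ⟂ CD]
   → B = (-2, -6)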